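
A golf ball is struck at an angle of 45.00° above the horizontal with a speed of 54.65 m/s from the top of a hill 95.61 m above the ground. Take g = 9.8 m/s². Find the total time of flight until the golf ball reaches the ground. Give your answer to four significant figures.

9.864 s

Vertical component: v_y = 54.65 sin 45.00° = 38.643 m/s.
Taking up as positive with launch at y = 95.61 m, landing at y = 0: 0 = 95.61 + 38.643 t − ½(9.8) t².
Solving 4.900 t² − 38.643 t − 95.61 = 0 gives t = [38.643 + √(38.643² + 4·4.900·95.61)] / 9.800 = 9.864 s.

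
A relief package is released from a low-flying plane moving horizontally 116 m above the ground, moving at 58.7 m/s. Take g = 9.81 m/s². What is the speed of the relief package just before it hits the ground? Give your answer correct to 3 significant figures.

75.6 m/s

Fall time: t = √(2 × 116 / 9.81) = 4.863 s.
At impact: v_x = 58.7 m/s (unchanged), v_y = g t = 9.81 × 4.863 = 47.71 m/s.
Speed = √(v_x² + v_y²) = √(3446 + 2276) = 75.6 m/s.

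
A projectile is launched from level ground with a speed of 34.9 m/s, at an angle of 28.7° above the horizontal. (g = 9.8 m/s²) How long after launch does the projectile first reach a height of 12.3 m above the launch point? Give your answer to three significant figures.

1.07 s

v_y0 = 34.9 sin 28.7° = 16.76 m/s.
Set y = v_y0 t − ½ g t² = 12.3: 4.900 t² − 16.76 t + 12.3 = 0.
t = [16.76 ± √(280.9 − 241.1)] / 9.8 = (16.76 ± 6.309) / 9.8, giving t = 1.07 s or t = 2.35 s.
The projectile is on the way up at the first time, so t = 1.07 s.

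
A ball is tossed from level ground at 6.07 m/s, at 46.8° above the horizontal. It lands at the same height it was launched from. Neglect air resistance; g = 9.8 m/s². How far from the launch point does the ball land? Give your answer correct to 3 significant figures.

3.75 m

Components: v_x = 6.07 cos 46.8° = 4.155 m/s, v_y = 6.07 sin 46.8° = 4.425 m/s.
Time of flight (same landing height): t = 2 v_y / g = 2 × 4.425 / 9.8 = 0.9031 s.
Range: R = v_x · t = 4.155 × 0.9031 = 3.75 m.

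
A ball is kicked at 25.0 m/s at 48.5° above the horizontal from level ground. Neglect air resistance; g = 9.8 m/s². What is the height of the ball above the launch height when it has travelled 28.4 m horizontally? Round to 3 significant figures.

17.7 m

v_x = 25.0 cos 48.5° = 16.57 m/s, v_y0 = 25.0 sin 48.5° = 18.72 m/s.
Time to reach x = 28.4 m: t = x / v_x = 28.4 / 16.57 = 1.714 s.
y = v_y0 t − ½ g t² = 18.72×1.714 − 4.900×1.714² = 17.7 m.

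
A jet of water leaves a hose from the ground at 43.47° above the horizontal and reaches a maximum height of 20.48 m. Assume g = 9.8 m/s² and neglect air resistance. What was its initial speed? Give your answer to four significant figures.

29.12 m/s

At maximum height v_y = 0, so (v₀ sin θ)² = 2 g H.
v₀ sin 43.47° = √(2 × 9.8 × 20.48) = 20.035 m/s.
v₀ = 20.035 / sin 43.47° = 20.035 / 0.6880 = 29.12 m/s.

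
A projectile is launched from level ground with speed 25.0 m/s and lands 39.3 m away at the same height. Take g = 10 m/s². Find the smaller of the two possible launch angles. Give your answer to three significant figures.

19.5°

Level-ground range: R = v₀² sin(2θ)/g ⇒ sin 2θ = R g / v₀² = 39.3×10/25.0² = 0.6288.
2θ = arcsin(0.6288) = 38.96° or 180° − 38.96° = 141.04°.
So θ = 19.5° or θ = 70.5°.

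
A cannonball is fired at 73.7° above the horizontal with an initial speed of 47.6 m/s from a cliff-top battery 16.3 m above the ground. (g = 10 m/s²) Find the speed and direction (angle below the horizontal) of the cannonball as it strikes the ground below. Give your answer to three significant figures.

50.9 m/s at 74.8° below the horizontal

v_x = 47.6 cos 73.7° = 13.36 m/s (constant).
|v_y| at impact = √((45.69)² + 2×10×16.3) = 49.13 m/s.
Speed = √(13.36² + 49.13²) = 50.9 m/s; angle = arctan(49.13/13.36) = 74.8° below horizontal.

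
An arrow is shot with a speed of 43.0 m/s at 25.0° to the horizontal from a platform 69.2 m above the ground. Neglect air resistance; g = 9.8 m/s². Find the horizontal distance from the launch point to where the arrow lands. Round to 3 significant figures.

236 m

Components: v_x = 43.0 cos 25.0° = 38.97 m/s, v_y = 43.0 sin 25.0° = 18.17 m/s.
Vertical: 0 = 69.2 + 18.17 t − ½(9.8) t² ⇒ 4.900 t² − 18.17 t − 69.2 = 0.
t = [18.17 + √(330.1 + 1356)] / 9.800 = 6.044 s.
Horizontal: R = v_x · t = 38.97 × 6.044 = 236 m.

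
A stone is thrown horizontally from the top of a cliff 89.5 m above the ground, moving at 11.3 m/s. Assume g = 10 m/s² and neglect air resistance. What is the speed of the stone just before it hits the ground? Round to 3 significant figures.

Fall time: t = √(2 × 89.5 / 10) = 4.231 s.
At impact: v_x = 11.3 m/s (unchanged), v_y = g t = 10 × 4.231 = 42.31 m/s.
Speed = √(v_x² + v_y²) = √(127.7 + 1790) = 43.8 m/s.

43.8 m/s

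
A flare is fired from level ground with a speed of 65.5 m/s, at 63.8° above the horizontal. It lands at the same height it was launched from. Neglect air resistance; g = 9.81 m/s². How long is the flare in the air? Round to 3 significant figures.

12.0 s

Vertical component: v_y = 65.5 sin 63.8° = 58.77 m/s.
For a projectile landing at launch height, time of flight is t = 2 v_y / g = 2 × 58.77 / 9.81 = 12.0 s.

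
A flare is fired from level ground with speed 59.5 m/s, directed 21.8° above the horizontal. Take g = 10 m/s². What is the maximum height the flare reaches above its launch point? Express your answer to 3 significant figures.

24.4 m

Vertical component of launch velocity: v_y = 59.5 sin 21.8° = 22.10 m/s.
At the highest point the vertical velocity is zero, so v_y² = 2 g h_max.
h_max = (22.10)² / (2 × 10) = 488.4 / 20.00 = 24.4 m.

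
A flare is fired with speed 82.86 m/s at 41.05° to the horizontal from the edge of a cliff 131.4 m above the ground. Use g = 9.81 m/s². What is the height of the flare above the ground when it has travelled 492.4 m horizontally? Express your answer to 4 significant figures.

v_x = 82.86 cos 41.05° = 62.488 m/s, v_y0 = 82.86 sin 41.05° = 54.416 m/s.
Time to reach x = 492.4 m: t = x / v_x = 492.4 / 62.488 = 7.8799 s.
y = 131.4 + v_y0 t − ½ g t² = 131.4 + 54.416×7.8799 − 4.905×7.8799² = 255.6 m.

255.6 m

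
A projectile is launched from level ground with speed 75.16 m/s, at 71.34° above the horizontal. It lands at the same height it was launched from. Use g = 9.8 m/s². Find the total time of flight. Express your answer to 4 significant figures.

Vertical component: v_y = 75.16 sin 71.34° = 71.209 m/s.
For a projectile landing at launch height, time of flight is t = 2 v_y / g = 2 × 71.209 / 9.8 = 14.53 s.

14.53 s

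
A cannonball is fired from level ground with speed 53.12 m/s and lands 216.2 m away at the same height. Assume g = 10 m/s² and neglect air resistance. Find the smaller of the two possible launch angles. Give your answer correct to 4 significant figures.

25.01°

Level-ground range: R = v₀² sin(2θ)/g ⇒ sin 2θ = R g / v₀² = 216.2×10/53.12² = 0.7662.
2θ = arcsin(0.7662) = 50.014° or 180° − 50.014° = 129.986°.
So θ = 25.01° or θ = 64.99°.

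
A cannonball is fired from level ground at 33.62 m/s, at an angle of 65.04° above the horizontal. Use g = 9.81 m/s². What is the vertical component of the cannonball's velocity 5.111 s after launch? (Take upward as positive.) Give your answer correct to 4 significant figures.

-19.66 m/s

Initial vertical component: v_y0 = 33.62 sin 65.04° = 30.480 m/s.
v_y(t) = v_y0 − g t = 30.480 − 9.81 × 5.111 = -19.66 m/s.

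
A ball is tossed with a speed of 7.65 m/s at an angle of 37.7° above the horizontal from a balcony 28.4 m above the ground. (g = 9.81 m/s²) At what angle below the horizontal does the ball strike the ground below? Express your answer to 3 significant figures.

v_x = 7.65 cos 37.7° = 6.053 m/s.
At impact |v_y| = √(v_y0² + 2 g h) = √(4.678² + 2×9.81×28.4) = 24.06 m/s.
Angle below horizontal = arctan(|v_y| / v_x) = arctan(24.06 / 6.053) = 75.9°.

75.9°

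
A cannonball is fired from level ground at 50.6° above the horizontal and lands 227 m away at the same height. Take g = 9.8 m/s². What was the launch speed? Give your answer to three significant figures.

On level ground, R = v₀² sin(2θ) / g, so v₀ = √(R g / sin 2θ).
sin(2 × 50.6°) = 0.9810.
v₀ = √(227 × 9.8 / 0.9810) = √2268 = 47.6 m/s.

47.6 m/s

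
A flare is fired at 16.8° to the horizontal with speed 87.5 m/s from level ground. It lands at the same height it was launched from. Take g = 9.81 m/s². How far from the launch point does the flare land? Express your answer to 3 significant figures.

For level ground, R = v₀² sin(2θ) / g.
sin(2 × 16.8°) = sin 33.60° = 0.5534.
R = (87.5)² × 0.5534 / 9.81 = 432 m.

432 m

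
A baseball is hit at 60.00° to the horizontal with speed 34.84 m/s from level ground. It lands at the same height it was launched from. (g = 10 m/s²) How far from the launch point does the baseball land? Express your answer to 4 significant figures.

105.1 m

Components: v_x = 34.84 cos 60.00° = 17.420 m/s, v_y = 34.84 sin 60.00° = 30.172 m/s.
Time of flight (same landing height): t = 2 v_y / g = 2 × 30.172 / 10 = 6.0344 s.
Range: R = v_x · t = 17.420 × 6.0344 = 105.1 m.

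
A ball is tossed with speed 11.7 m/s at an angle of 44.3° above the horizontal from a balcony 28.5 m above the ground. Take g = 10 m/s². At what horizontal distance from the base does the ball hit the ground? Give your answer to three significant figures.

Components: v_x = 11.7 cos 44.3° = 8.374 m/s, v_y = 11.7 sin 44.3° = 8.171 m/s.
Vertical: 0 = 28.5 + 8.171 t − ½(10) t² ⇒ 5.000 t² − 8.171 t − 28.5 = 0.
t = [8.171 + √(66.77 + 570.0)] / 10.00 = 3.341 s.
Horizontal: R = v_x · t = 8.374 × 3.341 = 28.0 m.

28.0 m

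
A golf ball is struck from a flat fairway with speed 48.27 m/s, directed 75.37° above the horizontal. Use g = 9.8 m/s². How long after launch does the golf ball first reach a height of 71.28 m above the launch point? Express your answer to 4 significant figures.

v_y0 = 48.27 sin 75.37° = 46.705 m/s.
Set y = v_y0 t − ½ g t² = 71.28: 4.900 t² − 46.705 t + 71.28 = 0.
t = [46.705 ± √(2181.4 − 1397.1)] / 9.8 = (46.705 ± 28.005) / 9.8, giving t = 1.908 s or t = 7.623 s.
The golf ball is on the way up at the first time, so t = 1.908 s.

1.908 s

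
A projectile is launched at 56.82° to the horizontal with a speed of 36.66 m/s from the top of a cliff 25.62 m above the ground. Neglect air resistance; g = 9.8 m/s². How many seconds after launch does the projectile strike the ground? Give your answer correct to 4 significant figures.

7.008 s

Vertical component: v_y = 36.66 sin 56.82° = 30.683 m/s.
Taking up as positive with launch at y = 25.62 m, landing at y = 0: 0 = 25.62 + 30.683 t − ½(9.8) t².
Solving 4.900 t² − 30.683 t − 25.62 = 0 gives t = [30.683 + √(30.683² + 4·4.900·25.62)] / 9.800 = 7.008 s.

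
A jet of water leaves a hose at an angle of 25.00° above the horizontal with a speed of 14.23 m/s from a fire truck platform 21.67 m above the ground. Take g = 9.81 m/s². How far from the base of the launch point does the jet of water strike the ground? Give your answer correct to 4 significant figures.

Components: v_x = 14.23 cos 25.00° = 12.897 m/s, v_y = 14.23 sin 25.00° = 6.0139 m/s.
Vertical: 0 = 21.67 + 6.0139 t − ½(9.81) t² ⇒ 4.905 t² − 6.0139 t − 21.67 = 0.
t = [6.0139 + √(36.167 + 425.17)] / 9.810 = 2.8025 s.
Horizontal: R = v_x · t = 12.897 × 2.8025 = 36.14 m.

36.14 m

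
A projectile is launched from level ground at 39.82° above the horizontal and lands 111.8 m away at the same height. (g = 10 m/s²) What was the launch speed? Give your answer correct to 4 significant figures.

On level ground, R = v₀² sin(2θ) / g, so v₀ = √(R g / sin 2θ).
sin(2 × 39.82°) = 0.9837.
v₀ = √(111.8 × 10 / 0.9837) = √1136.5 = 33.71 m/s.

33.71 m/s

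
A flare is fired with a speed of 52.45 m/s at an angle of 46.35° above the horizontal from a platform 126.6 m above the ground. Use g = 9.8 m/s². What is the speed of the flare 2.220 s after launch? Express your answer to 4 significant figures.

39.66 m/s

v_x = 52.45 cos 46.35° = 36.204 m/s (constant).
v_y(t) = 52.45 sin 46.35° − g t = 37.951 − 9.8 × 2.220 = 16.195 m/s.
Speed = √(v_x² + v_y²) = √(1310.7 + 262.28) = 39.66 m/s.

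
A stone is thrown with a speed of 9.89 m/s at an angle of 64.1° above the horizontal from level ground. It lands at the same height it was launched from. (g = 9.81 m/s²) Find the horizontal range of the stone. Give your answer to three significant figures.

7.84 m

Components: v_x = 9.89 cos 64.1° = 4.320 m/s, v_y = 9.89 sin 64.1° = 8.897 m/s.
Time of flight (same landing height): t = 2 v_y / g = 2 × 8.897 / 9.81 = 1.814 s.
Range: R = v_x · t = 4.320 × 1.814 = 7.84 m.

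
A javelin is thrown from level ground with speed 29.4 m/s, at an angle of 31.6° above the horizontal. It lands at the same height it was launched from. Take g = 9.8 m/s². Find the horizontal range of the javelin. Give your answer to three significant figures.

For level ground, R = v₀² sin(2θ) / g.
sin(2 × 31.6°) = sin 63.20° = 0.8926.
R = (29.4)² × 0.8926 / 9.8 = 78.7 m.

78.7 m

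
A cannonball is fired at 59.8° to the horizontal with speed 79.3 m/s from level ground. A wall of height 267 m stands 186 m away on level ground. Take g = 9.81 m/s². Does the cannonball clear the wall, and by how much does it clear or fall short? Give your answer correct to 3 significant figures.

No — it falls 54.1 m short of clearing the wall.

v_x = 79.3 cos 59.8° = 39.89 m/s; v_y0 = 79.3 sin 59.8° = 68.54 m/s.
Time to reach the wall: t = 186 / 39.89 = 4.663 s.
Height at that point: y = 68.54×4.663 − 4.905×4.663² = 212.9 m.
That is 267 − 212.9 = 54.1 m below the top of the wall, so the cannonball does not clear it.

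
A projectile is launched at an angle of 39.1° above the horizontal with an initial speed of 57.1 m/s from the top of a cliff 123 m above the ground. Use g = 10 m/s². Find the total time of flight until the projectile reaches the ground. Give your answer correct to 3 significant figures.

Vertical component: v_y = 57.1 sin 39.1° = 36.01 m/s.
Taking up as positive with launch at y = 123 m, landing at y = 0: 0 = 123 + 36.01 t − ½(10) t².
Solving 5.000 t² − 36.01 t − 123 = 0 gives t = [36.01 + √(36.01² + 4·5.000·123)] / 10.00 = 9.73 s.

9.73 s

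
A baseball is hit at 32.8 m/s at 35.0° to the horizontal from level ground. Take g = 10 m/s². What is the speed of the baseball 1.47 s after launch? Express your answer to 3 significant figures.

v_x = 32.8 cos 35.0° = 26.87 m/s (constant).
v_y(t) = 32.8 sin 35.0° − g t = 18.81 − 10 × 1.47 = 4.110 m/s.
Speed = √(v_x² + v_y²) = √(722.0 + 16.89) = 27.2 m/s.

27.2 m/s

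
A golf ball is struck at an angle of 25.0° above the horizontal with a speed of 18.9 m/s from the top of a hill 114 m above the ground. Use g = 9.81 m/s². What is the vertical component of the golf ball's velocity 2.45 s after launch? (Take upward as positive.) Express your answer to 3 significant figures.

-16.0 m/s

Initial vertical component: v_y0 = 18.9 sin 25.0° = 7.987 m/s.
v_y(t) = v_y0 − g t = 7.987 − 9.81 × 2.45 = -16.0 m/s.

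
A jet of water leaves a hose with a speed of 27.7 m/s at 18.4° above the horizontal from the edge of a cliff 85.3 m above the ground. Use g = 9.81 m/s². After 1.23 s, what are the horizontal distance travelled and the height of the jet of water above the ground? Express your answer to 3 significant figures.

v_x = 27.7 cos 18.4° = 26.28 m/s; v_y0 = 27.7 sin 18.4° = 8.743 m/s.
x = v_x t = 26.28 × 1.23 = 32.3 m.
y = 85.3 + v_y0 t − ½ g t² = 88.6 m.

x = 32.3 m, y = 88.6 m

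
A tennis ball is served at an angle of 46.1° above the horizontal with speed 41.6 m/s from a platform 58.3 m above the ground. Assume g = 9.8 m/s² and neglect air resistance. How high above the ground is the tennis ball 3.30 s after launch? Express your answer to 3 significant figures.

104 m

v_y0 = 41.6 sin 46.1° = 29.97 m/s.
y(t) = 58.3 + v_y0 t − ½ g t² = 58.3 + 29.97×3.30 − ½×9.8×3.30² = 104 m.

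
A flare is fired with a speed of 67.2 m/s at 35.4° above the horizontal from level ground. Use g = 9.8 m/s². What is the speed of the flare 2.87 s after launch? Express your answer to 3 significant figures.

v_x = 67.2 cos 35.4° = 54.78 m/s (constant).
v_y(t) = 67.2 sin 35.4° − g t = 38.93 − 9.8 × 2.87 = 10.80 m/s.
Speed = √(v_x² + v_y²) = √(3001 + 116.6) = 55.8 m/s.

55.8 m/s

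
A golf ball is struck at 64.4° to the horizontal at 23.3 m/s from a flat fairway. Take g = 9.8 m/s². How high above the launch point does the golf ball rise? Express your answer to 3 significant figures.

22.5 m

Vertical component of launch velocity: v_y = 23.3 sin 64.4° = 21.01 m/s.
At the highest point the vertical velocity is zero, so v_y² = 2 g h_max.
h_max = (21.01)² / (2 × 9.8) = 441.4 / 19.60 = 22.5 m.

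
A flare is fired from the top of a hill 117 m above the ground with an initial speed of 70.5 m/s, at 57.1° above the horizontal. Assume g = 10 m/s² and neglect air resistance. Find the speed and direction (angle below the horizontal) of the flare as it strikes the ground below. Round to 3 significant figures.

85.5 m/s at 63.4° below the horizontal

v_x = 70.5 cos 57.1° = 38.29 m/s (constant).
|v_y| at impact = √((59.19)² + 2×10×117) = 76.44 m/s.
Speed = √(38.29² + 76.44²) = 85.5 m/s; angle = arctan(76.44/38.29) = 63.4° below horizontal.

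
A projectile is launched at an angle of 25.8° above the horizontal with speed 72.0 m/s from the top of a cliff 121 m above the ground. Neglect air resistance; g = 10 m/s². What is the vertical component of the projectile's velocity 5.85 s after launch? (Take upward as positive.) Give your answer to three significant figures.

Initial vertical component: v_y0 = 72.0 sin 25.8° = 31.34 m/s.
v_y(t) = v_y0 − g t = 31.34 − 10 × 5.85 = -27.2 m/s.

-27.2 m/s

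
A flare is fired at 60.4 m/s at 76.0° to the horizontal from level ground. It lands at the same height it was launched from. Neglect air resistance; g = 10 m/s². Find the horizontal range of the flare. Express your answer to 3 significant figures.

171 m

Components: v_x = 60.4 cos 76.0° = 14.61 m/s, v_y = 60.4 sin 76.0° = 58.61 m/s.
Time of flight (same landing height): t = 2 v_y / g = 2 × 58.61 / 10 = 11.72 s.
Range: R = v_x · t = 14.61 × 11.72 = 171 m.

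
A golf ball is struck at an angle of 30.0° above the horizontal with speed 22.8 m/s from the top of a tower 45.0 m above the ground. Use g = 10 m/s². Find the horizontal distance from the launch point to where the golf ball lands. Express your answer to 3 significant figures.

Components: v_x = 22.8 cos 30.0° = 19.75 m/s, v_y = 22.8 sin 30.0° = 11.40 m/s.
Vertical: 0 = 45.0 + 11.40 t − ½(10) t² ⇒ 5.000 t² − 11.40 t − 45.0 = 0.
t = [11.40 + √(130.0 + 900.0)] / 10.00 = 4.349 s.
Horizontal: R = v_x · t = 19.75 × 4.349 = 85.9 m.

85.9 m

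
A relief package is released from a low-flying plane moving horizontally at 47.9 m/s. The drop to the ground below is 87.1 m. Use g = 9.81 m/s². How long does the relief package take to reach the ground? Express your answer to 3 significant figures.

The horizontal speed doesn't affect the fall. With v_y0 = 0, h = ½ g t².
t = √(2 × 87.1 / 9.81) = √17.76 = 4.21 s.

4.21 s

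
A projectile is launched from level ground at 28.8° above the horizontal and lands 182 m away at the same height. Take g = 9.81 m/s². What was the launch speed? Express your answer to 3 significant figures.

46.0 m/s

On level ground, R = v₀² sin(2θ) / g, so v₀ = √(R g / sin 2θ).
sin(2 × 28.8°) = 0.8443.
v₀ = √(182 × 9.81 / 0.8443) = √2115 = 46.0 m/s.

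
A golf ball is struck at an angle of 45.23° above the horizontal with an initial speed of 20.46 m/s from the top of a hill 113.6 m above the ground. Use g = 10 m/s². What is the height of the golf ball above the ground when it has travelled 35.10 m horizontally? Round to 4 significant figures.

v_x = 20.46 cos 45.23° = 14.409 m/s, v_y0 = 20.46 sin 45.23° = 14.525 m/s.
Time to reach x = 35.10 m: t = x / v_x = 35.10 / 14.409 = 2.4360 s.
y = 113.6 + v_y0 t − ½ g t² = 113.6 + 14.525×2.4360 − 5.000×2.4360² = 119.3 m.

119.3 m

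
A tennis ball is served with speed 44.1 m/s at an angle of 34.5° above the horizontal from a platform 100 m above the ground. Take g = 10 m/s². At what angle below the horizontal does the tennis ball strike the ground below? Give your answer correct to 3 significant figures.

v_x = 44.1 cos 34.5° = 36.34 m/s.
At impact |v_y| = √(v_y0² + 2 g h) = √(24.98² + 2×10×100) = 51.22 m/s.
Angle below horizontal = arctan(|v_y| / v_x) = arctan(51.22 / 36.34) = 54.6°.

54.6°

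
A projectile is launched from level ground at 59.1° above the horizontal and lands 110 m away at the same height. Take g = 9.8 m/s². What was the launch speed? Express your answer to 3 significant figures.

On level ground, R = v₀² sin(2θ) / g, so v₀ = √(R g / sin 2θ).
sin(2 × 59.1°) = 0.8813.
v₀ = √(110 × 9.8 / 0.8813) = √1223 = 35.0 m/s.

35.0 m/s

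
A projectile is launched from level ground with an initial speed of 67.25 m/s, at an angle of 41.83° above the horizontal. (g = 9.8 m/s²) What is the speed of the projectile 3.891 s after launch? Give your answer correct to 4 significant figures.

50.56 m/s

v_x = 67.25 cos 41.83° = 50.110 m/s (constant).
v_y(t) = 67.25 sin 41.83° − g t = 44.851 − 9.8 × 3.891 = 6.7192 m/s.
Speed = √(v_x² + v_y²) = √(2511.0 + 45.148) = 50.56 m/s.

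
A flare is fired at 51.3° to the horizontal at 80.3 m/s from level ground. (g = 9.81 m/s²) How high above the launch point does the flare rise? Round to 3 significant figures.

Vertical component of launch velocity: v_y = 80.3 sin 51.3° = 62.67 m/s.
At the highest point the vertical velocity is zero, so v_y² = 2 g h_max.
h_max = (62.67)² / (2 × 9.81) = 3928 / 19.62 = 200 m.

200 m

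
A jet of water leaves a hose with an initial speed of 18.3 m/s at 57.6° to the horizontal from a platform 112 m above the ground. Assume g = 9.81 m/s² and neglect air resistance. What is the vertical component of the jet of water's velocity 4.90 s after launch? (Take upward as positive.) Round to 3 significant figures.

Initial vertical component: v_y0 = 18.3 sin 57.6° = 15.45 m/s.
v_y(t) = v_y0 − g t = 15.45 − 9.81 × 4.90 = -32.6 m/s.

-32.6 m/s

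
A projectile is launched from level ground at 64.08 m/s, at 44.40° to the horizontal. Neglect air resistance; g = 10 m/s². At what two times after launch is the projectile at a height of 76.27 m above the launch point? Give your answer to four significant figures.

2.282 s and 6.685 s

v_y0 = 64.08 sin 44.40° = 44.834 m/s.
Set y = v_y0 t − ½ g t² = 76.27: 5.000 t² − 44.834 t + 76.27 = 0.
t = [44.834 ± √(2010.1 − 1525.4)] / 10 = (44.834 ± 22.016) / 10, giving t = 2.282 s or t = 6.685 s.
So the projectile is at 76.27 m at t = 2.282 s (rising) and t = 6.685 s (falling).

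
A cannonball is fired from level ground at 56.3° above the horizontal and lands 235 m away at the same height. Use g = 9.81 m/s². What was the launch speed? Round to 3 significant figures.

50.0 m/s

On level ground, R = v₀² sin(2θ) / g, so v₀ = √(R g / sin 2θ).
sin(2 × 56.3°) = 0.9232.
v₀ = √(235 × 9.81 / 0.9232) = √2497 = 50.0 m/s.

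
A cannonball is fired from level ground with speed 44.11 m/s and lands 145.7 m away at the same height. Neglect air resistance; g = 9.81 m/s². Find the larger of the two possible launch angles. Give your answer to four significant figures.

66.36°

Level-ground range: R = v₀² sin(2θ)/g ⇒ sin 2θ = R g / v₀² = 145.7×9.81/44.11² = 0.7346.
2θ = arcsin(0.7346) = 47.273° or 180° − 47.273° = 132.727°.
So θ = 23.64° or θ = 66.36°.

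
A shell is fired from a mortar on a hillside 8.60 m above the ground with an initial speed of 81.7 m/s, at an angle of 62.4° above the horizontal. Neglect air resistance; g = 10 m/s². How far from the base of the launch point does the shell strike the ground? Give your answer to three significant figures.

Components: v_x = 81.7 cos 62.4° = 37.85 m/s, v_y = 81.7 sin 62.4° = 72.40 m/s.
Vertical: 0 = 8.60 + 72.40 t − ½(10) t² ⇒ 5.000 t² − 72.40 t − 8.60 = 0.
t = [72.40 + √(5242 + 172.0)] / 10.00 = 14.60 s.
Horizontal: R = v_x · t = 37.85 × 14.60 = 553 m.

553 m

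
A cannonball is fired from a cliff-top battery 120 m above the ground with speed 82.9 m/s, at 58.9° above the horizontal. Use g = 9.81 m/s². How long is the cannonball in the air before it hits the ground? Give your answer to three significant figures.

Vertical component: v_y = 82.9 sin 58.9° = 70.98 m/s.
Taking up as positive with launch at y = 120 m, landing at y = 0: 0 = 120 + 70.98 t − ½(9.81) t².
Solving 4.905 t² − 70.98 t − 120 = 0 gives t = [70.98 + √(70.98² + 4·4.905·120)] / 9.810 = 16.0 s.

16.0 s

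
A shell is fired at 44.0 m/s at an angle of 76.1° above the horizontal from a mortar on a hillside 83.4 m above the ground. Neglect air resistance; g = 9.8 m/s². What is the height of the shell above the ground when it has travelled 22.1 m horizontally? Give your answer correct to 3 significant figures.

151 m

v_x = 44.0 cos 76.1° = 10.57 m/s, v_y0 = 44.0 sin 76.1° = 42.71 m/s.
Time to reach x = 22.1 m: t = x / v_x = 22.1 / 10.57 = 2.091 s.
y = 83.4 + v_y0 t − ½ g t² = 83.4 + 42.71×2.091 − 4.900×2.091² = 151 m.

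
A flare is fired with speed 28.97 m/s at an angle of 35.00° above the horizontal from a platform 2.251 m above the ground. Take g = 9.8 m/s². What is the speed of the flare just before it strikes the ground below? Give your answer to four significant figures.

29.72 m/s

v_x = 28.97 cos 35.00° = 23.731 m/s is unchanged throughout.
For the vertical component, v_y² = v_y0² + 2 g h = (16.617)² + 2×9.8×2.251 = 320.24, so |v_y| = 17.895 m/s.
Impact speed = √(v_x² + v_y²) = √(563.16 + 320.24) = 29.72 m/s.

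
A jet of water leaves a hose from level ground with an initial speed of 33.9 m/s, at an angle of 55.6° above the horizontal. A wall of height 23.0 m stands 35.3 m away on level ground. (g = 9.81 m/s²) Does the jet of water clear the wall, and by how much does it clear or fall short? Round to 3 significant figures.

Yes — it clears the wall by 11.9 m.

v_x = 33.9 cos 55.6° = 19.15 m/s; v_y0 = 33.9 sin 55.6° = 27.97 m/s.
Time to reach the wall: t = 35.3 / 19.15 = 1.843 s.
Height at that point: y = 27.97×1.843 − 4.905×1.843² = 34.89 m.
That is 34.89 − 23.0 = 11.9 m above the top of the wall, so the jet of water clears it.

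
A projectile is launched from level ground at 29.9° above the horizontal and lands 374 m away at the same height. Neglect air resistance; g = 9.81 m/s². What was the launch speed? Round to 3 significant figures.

65.2 m/s

On level ground, R = v₀² sin(2θ) / g, so v₀ = √(R g / sin 2θ).
sin(2 × 29.9°) = 0.8643.
v₀ = √(374 × 9.81 / 0.8643) = √4245 = 65.2 m/s.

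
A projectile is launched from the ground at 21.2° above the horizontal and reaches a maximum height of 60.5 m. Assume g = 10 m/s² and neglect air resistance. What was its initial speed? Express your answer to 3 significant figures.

96.2 m/s

At maximum height v_y = 0, so (v₀ sin θ)² = 2 g H.
v₀ sin 21.2° = √(2 × 10 × 60.5) = 34.79 m/s.
v₀ = 34.79 / sin 21.2° = 34.79 / 0.3616 = 96.2 m/s.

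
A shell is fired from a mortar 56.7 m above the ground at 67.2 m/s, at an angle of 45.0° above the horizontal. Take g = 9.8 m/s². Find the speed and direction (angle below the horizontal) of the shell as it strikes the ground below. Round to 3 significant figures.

75.0 m/s at 50.7° below the horizontal

v_x = 67.2 cos 45.0° = 47.52 m/s (constant).
|v_y| at impact = √((47.52)² + 2×9.8×56.7) = 58.05 m/s.
Speed = √(47.52² + 58.05²) = 75.0 m/s; angle = arctan(58.05/47.52) = 50.7° below horizontal.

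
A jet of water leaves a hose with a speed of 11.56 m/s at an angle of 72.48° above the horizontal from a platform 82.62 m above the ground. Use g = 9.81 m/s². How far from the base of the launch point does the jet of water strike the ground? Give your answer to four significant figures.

Components: v_x = 11.56 cos 72.48° = 3.4800 m/s, v_y = 11.56 sin 72.48° = 11.024 m/s.
Vertical: 0 = 82.62 + 11.024 t − ½(9.81) t² ⇒ 4.905 t² − 11.024 t − 82.62 = 0.
t = [11.024 + √(121.53 + 1621.0)] / 9.810 = 5.3790 s.
Horizontal: R = v_x · t = 3.4800 × 5.3790 = 18.72 m.

18.72 m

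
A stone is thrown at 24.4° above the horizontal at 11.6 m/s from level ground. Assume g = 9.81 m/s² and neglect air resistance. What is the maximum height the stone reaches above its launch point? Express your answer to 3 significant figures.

1.17 m

Vertical component of launch velocity: v_y = 11.6 sin 24.4° = 4.792 m/s.
At the highest point the vertical velocity is zero, so v_y² = 2 g h_max.
h_max = (4.792)² / (2 × 9.81) = 22.96 / 19.62 = 1.17 m.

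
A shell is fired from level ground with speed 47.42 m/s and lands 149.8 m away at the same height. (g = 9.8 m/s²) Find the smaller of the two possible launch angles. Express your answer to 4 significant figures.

Level-ground range: R = v₀² sin(2θ)/g ⇒ sin 2θ = R g / v₀² = 149.8×9.8/47.42² = 0.6529.
2θ = arcsin(0.6529) = 40.761° or 180° − 40.761° = 139.239°.
So θ = 20.38° or θ = 69.62°.

20.38°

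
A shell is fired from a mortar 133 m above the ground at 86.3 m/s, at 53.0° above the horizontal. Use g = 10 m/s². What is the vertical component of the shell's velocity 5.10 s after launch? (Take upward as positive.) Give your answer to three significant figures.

17.9 m/s

Initial vertical component: v_y0 = 86.3 sin 53.0° = 68.92 m/s.
v_y(t) = v_y0 − g t = 68.92 − 10 × 5.10 = 17.9 m/s.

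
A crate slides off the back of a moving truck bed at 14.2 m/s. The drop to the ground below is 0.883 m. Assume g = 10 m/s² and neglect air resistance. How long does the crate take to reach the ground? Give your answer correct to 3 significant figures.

The horizontal speed doesn't affect the fall. With v_y0 = 0, h = ½ g t².
t = √(2 × 0.883 / 10) = √0.1766 = 0.420 s.

0.420 s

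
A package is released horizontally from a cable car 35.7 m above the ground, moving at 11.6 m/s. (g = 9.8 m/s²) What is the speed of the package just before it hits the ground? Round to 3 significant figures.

Fall time: t = √(2 × 35.7 / 9.8) = 2.699 s.
At impact: v_x = 11.6 m/s (unchanged), v_y = g t = 9.8 × 2.699 = 26.45 m/s.
Speed = √(v_x² + v_y²) = √(134.6 + 699.6) = 28.9 m/s.

28.9 m/s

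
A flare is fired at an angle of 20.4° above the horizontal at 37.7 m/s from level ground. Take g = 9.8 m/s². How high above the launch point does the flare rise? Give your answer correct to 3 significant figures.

Vertical component of launch velocity: v_y = 37.7 sin 20.4° = 13.14 m/s.
At the highest point the vertical velocity is zero, so v_y² = 2 g h_max.
h_max = (13.14)² / (2 × 9.8) = 172.7 / 19.60 = 8.81 m.

8.81 m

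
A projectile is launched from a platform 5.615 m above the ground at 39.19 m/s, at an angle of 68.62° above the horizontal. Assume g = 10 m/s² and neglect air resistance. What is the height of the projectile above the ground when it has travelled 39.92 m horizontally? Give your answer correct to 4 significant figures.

68.55 m

v_x = 39.19 cos 68.62° = 14.287 m/s, v_y0 = 39.19 sin 68.62° = 36.493 m/s.
Time to reach x = 39.92 m: t = x / v_x = 39.92 / 14.287 = 2.7941 s.
y = 5.615 + v_y0 t − ½ g t² = 5.615 + 36.493×2.7941 − 5.000×2.7941² = 68.55 m.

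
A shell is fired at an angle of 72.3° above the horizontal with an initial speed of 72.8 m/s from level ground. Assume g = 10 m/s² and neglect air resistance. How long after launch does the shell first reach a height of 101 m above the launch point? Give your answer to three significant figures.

1.65 s

v_y0 = 72.8 sin 72.3° = 69.35 m/s.
Set y = v_y0 t − ½ g t² = 101: 5.000 t² − 69.35 t + 101 = 0.
t = [69.35 ± √(4809 − 2020)] / 10 = (69.35 ± 52.81) / 10, giving t = 1.65 s or t = 12.2 s.
The shell is on the way up at the first time, so t = 1.65 s.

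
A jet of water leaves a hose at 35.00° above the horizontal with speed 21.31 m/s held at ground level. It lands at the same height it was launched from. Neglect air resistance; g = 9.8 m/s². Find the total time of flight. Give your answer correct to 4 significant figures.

Vertical component: v_y = 21.31 sin 35.00° = 12.223 m/s.
For a projectile landing at launch height, time of flight is t = 2 v_y / g = 2 × 12.223 / 9.8 = 2.494 s.

2.494 s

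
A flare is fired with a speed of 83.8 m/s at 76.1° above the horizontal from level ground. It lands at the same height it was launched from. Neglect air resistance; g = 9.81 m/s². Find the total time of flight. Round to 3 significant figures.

Vertical component: v_y = 83.8 sin 76.1° = 81.35 m/s.
For a projectile landing at launch height, time of flight is t = 2 v_y / g = 2 × 81.35 / 9.81 = 16.6 s.

16.6 s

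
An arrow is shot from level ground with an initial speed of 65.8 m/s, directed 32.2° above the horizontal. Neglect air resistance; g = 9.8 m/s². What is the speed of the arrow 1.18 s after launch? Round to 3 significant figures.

v_x = 65.8 cos 32.2° = 55.68 m/s (constant).
v_y(t) = 65.8 sin 32.2° − g t = 35.06 − 9.8 × 1.18 = 23.50 m/s.
Speed = √(v_x² + v_y²) = √(3100 + 552.2) = 60.4 m/s.

60.4 m/s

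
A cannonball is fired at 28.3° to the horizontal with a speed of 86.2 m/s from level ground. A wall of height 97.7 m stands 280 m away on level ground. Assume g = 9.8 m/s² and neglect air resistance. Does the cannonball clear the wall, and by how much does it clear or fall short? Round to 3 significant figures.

v_x = 86.2 cos 28.3° = 75.90 m/s; v_y0 = 86.2 sin 28.3° = 40.87 m/s.
Time to reach the wall: t = 280 / 75.90 = 3.689 s.
Height at that point: y = 40.87×3.689 − 4.900×3.689² = 84.09 m.
That is 97.7 − 84.09 = 13.6 m below the top of the wall, so the cannonball does not clear it.

No — it falls 13.6 m short of clearing the wall.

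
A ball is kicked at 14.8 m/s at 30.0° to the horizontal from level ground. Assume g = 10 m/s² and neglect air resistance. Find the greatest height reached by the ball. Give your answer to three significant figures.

Vertical component of launch velocity: v_y = 14.8 sin 30.0° = 7.400 m/s.
At the highest point the vertical velocity is zero, so v_y² = 2 g h_max.
h_max = (7.400)² / (2 × 10) = 54.76 / 20.00 = 2.74 m.

2.74 m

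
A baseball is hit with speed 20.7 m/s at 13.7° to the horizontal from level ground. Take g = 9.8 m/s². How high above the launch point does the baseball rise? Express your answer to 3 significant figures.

Vertical component of launch velocity: v_y = 20.7 sin 13.7° = 4.903 m/s.
At the highest point the vertical velocity is zero, so v_y² = 2 g h_max.
h_max = (4.903)² / (2 × 9.8) = 24.04 / 19.60 = 1.23 m.

1.23 m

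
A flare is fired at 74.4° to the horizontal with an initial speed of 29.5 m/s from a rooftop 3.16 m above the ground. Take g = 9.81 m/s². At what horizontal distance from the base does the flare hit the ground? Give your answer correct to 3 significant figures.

46.8 m

Components: v_x = 29.5 cos 74.4° = 7.933 m/s, v_y = 29.5 sin 74.4° = 28.41 m/s.
Vertical: 0 = 3.16 + 28.41 t − ½(9.81) t² ⇒ 4.905 t² − 28.41 t − 3.16 = 0.
t = [28.41 + √(807.1 + 62.00)] / 9.810 = 5.901 s.
Horizontal: R = v_x · t = 7.933 × 5.901 = 46.8 m.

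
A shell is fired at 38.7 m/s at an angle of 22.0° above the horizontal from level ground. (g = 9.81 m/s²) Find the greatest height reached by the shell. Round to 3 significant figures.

Vertical component of launch velocity: v_y = 38.7 sin 22.0° = 14.50 m/s.
At the highest point the vertical velocity is zero, so v_y² = 2 g h_max.
h_max = (14.50)² / (2 × 9.81) = 210.2 / 19.62 = 10.7 m.

10.7 m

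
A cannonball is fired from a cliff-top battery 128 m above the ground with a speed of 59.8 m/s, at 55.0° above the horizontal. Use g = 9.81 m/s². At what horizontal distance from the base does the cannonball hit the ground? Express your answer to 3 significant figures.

Components: v_x = 59.8 cos 55.0° = 34.30 m/s, v_y = 59.8 sin 55.0° = 48.99 m/s.
Vertical: 0 = 128 + 48.99 t − ½(9.81) t² ⇒ 4.905 t² − 48.99 t − 128 = 0.
t = [48.99 + √(2400 + 2511)] / 9.810 = 12.14 s.
Horizontal: R = v_x · t = 34.30 × 12.14 = 416 m.

416 m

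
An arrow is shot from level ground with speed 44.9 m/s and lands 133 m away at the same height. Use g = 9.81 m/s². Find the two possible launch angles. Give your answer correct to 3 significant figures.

20.2° and 69.8°

Level-ground range: R = v₀² sin(2θ)/g ⇒ sin 2θ = R g / v₀² = 133×9.81/44.9² = 0.6472.
2θ = arcsin(0.6472) = 40.33° or 180° − 40.33° = 139.67°.
So θ = 20.2° or θ = 69.8°.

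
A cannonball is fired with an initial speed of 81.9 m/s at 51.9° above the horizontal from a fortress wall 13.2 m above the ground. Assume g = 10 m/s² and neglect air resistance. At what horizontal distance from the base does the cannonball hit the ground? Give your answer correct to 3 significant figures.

662 m

Components: v_x = 81.9 cos 51.9° = 50.54 m/s, v_y = 81.9 sin 51.9° = 64.45 m/s.
Vertical: 0 = 13.2 + 64.45 t − ½(10) t² ⇒ 5.000 t² − 64.45 t − 13.2 = 0.
t = [64.45 + √(4154 + 264.0)] / 10.00 = 13.09 s.
Horizontal: R = v_x · t = 50.54 × 13.09 = 662 m.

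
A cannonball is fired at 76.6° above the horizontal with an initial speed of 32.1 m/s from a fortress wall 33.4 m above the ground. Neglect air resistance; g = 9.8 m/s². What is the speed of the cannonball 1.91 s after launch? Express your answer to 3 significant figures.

v_x = 32.1 cos 76.6° = 7.439 m/s (constant).
v_y(t) = 32.1 sin 76.6° − g t = 31.23 − 9.8 × 1.91 = 12.51 m/s.
Speed = √(v_x² + v_y²) = √(55.34 + 156.5) = 14.6 m/s.

14.6 m/s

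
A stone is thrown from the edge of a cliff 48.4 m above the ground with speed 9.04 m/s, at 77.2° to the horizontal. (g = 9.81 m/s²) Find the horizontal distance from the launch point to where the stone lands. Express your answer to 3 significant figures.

8.34 m

Components: v_x = 9.04 cos 77.2° = 2.003 m/s, v_y = 9.04 sin 77.2° = 8.815 m/s.
Vertical: 0 = 48.4 + 8.815 t − ½(9.81) t² ⇒ 4.905 t² − 8.815 t − 48.4 = 0.
t = [8.815 + √(77.70 + 949.6)] / 9.810 = 4.166 s.
Horizontal: R = v_x · t = 2.003 × 4.166 = 8.34 m.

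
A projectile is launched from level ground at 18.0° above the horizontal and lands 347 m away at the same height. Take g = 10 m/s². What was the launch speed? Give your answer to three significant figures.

76.8 m/s

On level ground, R = v₀² sin(2θ) / g, so v₀ = √(R g / sin 2θ).
sin(2 × 18.0°) = 0.5878.
v₀ = √(347 × 10 / 0.5878) = √5903 = 76.8 m/s.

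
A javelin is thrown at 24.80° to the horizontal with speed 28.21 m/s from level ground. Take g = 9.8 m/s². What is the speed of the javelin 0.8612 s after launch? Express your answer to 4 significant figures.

v_x = 28.21 cos 24.80° = 25.608 m/s (constant).
v_y(t) = 28.21 sin 24.80° − g t = 11.833 − 9.8 × 0.8612 = 3.3932 m/s.
Speed = √(v_x² + v_y²) = √(655.77 + 11.514) = 25.83 m/s.

25.83 m/s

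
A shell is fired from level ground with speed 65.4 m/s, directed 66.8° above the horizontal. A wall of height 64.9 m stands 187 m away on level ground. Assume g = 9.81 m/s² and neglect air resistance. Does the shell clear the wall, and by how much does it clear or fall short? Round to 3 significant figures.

Yes — it clears the wall by 113 m.

v_x = 65.4 cos 66.8° = 25.76 m/s; v_y0 = 65.4 sin 66.8° = 60.11 m/s.
Time to reach the wall: t = 187 / 25.76 = 7.259 s.
Height at that point: y = 60.11×7.259 − 4.905×7.259² = 177.9 m.
That is 177.9 − 64.9 = 113 m above the top of the wall, so the shell clears it.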